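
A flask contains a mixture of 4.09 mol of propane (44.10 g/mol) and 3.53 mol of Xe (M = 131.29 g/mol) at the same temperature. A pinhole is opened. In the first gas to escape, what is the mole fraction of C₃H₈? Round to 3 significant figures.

Each component's effusion rate ∝ (its partial pressure)·(1/√M) ∝ n_i/√M_i.
x_C₃H₈(eff) = (n_C₃H₈/√M_C₃H₈) / (n_C₃H₈/√M_C₃H₈ + n_Xe/√M_Xe)
= (4.09/√44.10) / (4.09/√44.10 + 3.53/√131.29) = 0.6159/(0.6159 + 0.3081) = 0.667.

0.667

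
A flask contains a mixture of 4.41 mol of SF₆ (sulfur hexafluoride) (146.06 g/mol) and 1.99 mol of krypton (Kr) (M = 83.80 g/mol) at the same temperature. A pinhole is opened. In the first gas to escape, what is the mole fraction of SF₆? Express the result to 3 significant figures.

The effusion rate of species i is ∝ p_i/√M_i ∝ n_i/√M_i.
So x_SF₆ in the escaping gas = (n_SF₆/√M_SF₆) / Σ(n_i/√M_i)
= (4.41/√146.06) / (4.41/√146.06 + 1.99/√83.80) = 0.3649/(0.3649 + 0.2174) = 0.627.

0.627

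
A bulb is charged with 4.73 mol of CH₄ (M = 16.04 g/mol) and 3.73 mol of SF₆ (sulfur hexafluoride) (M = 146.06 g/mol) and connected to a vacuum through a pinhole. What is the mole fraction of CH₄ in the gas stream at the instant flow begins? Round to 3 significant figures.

Effusion rate of each component ∝ n_i/√M_i (partial pressure × 1/√M).
Mole fraction of CH₄ in the effusate = (n_CH₄/√M_CH₄) / (n_CH₄/√M_CH₄ + n_SF₆/√M_SF₆)
= (4.73/√16.04) / (4.73/√16.04 + 3.73/√146.06) = 1.181/(1.181 + 0.3086) = 0.793.

0.793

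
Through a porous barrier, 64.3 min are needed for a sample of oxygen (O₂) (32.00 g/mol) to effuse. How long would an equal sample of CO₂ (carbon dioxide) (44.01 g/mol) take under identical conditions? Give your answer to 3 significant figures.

75.4 min

By Graham's law, t_CO₂/t_O₂ = √(M_CO₂/M_O₂) = √(44.01/32.00) = √1.375 = 1.173.
So the time for CO₂ is 64.3 × 1.173 = 75.4 min.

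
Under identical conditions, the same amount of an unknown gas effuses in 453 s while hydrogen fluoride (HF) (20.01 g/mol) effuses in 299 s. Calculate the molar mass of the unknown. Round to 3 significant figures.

45.9 g/mol

By Graham's law, t_X/t_HF = √(M_X/M_HF).
453/299 = 1.515 = √(M_X/20.01)
M_X = 20.01 × 1.515² = 20.01 × 2.295 = 45.9 g/mol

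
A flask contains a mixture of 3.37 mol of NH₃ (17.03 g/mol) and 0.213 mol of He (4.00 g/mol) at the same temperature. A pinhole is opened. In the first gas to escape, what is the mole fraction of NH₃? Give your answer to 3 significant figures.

Each component's effusion rate ∝ (its partial pressure)·(1/√M) ∝ n_i/√M_i.
x_NH₃(eff) = (n_NH₃/√M_NH₃) / (n_NH₃/√M_NH₃ + n_He/√M_He)
= (3.37/√17.03) / (3.37/√17.03 + 0.213/√4.00) = 0.8166/(0.8166 + 0.1065) = 0.885.

0.885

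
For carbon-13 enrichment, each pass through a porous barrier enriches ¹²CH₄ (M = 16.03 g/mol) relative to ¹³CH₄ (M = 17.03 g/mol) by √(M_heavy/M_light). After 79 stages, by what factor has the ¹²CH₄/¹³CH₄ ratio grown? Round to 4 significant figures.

10.92

The single-stage factor is √(M_heavy/M_light), so 79 stages give [√(17.03/16.03)]^79 = (17.03/16.03)^(79/2).
= 1.06238^(79/2) = 10.92.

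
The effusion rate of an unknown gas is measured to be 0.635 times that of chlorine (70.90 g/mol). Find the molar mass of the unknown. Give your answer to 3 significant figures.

By Graham's law, rate_X/rate_Cl₂ = √(M_Cl₂/M_X).
0.635 = √(70.90/M_X)
M_X = 70.90 / 0.635² = 70.90 / 0.4032 = 176 g/mol

176 g/mol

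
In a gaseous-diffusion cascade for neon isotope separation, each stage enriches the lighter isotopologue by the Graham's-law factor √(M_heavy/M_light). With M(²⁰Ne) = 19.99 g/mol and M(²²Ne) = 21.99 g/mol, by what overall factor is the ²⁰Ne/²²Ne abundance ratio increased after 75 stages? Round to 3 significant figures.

35.7

Each stage multiplies the ratio by α = √(21.99/19.99), so after 75 stages the overall factor is α^75 = (21.99/19.99)^(75/2).
= 1.10005^(75/2) = 35.7.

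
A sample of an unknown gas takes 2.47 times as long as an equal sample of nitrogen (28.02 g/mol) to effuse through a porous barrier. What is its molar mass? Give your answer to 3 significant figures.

171 g/mol

Since effusion rate ∝ 1/√M, t_X/t_N₂ = √(M_X/M_N₂).
2.47 = √(M_X/28.02)
M_X = 28.02 × 2.47² = 28.02 × 6.101 = 171 g/mol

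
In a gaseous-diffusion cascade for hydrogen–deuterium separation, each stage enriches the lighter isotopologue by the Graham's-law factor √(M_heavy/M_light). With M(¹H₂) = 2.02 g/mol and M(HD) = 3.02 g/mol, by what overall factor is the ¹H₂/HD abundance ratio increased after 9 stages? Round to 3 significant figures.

6.11

Overall factor = α^9 with α = √(3.02/2.02), i.e. (3.02/2.02)^(9/2).
= 1.49505^(9/2) = 6.11.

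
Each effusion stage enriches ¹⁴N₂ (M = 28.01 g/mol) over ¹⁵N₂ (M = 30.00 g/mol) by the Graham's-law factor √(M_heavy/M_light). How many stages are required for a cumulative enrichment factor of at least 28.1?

98

With α = √(30.00/28.01) per stage, ln α = ½ ln(1.07105) = 0.03432.
Need α^N ≥ 28.1 ⇒ N ≥ ln(28.1) / ln α = 3.336 / 0.03432 = 97.20.
Minimum whole number of stages: N = 98.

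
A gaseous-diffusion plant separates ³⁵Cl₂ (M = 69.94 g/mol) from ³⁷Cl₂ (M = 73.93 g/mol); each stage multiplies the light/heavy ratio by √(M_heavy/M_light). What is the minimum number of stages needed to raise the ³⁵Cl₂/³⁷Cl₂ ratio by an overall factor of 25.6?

Single-stage factor α = √(73.93/69.94), so ln α = ½ ln(1.05705) = 0.02774.
Need α^N ≥ 25.6 ⇒ N ≥ ln(25.6) / ln α = 3.243 / 0.02774 = 116.89.
Rounding up, N = 117 stages.

117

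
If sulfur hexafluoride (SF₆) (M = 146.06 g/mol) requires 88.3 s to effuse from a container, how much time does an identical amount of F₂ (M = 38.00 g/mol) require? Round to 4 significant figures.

Using Graham's law: t_F₂/t_SF₆ = √(M_F₂/M_SF₆) = √(38.00/146.06) = √0.2602 = 0.5101.
So the time for F₂ is 88.3 × 0.5101 = 45.04 s.

45.04 s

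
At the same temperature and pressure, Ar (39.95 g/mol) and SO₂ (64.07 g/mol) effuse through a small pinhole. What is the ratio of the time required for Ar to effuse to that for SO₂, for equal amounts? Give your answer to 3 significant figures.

Graham's law gives t_Ar/t_SO₂ = √(M_Ar/M_SO₂) = √(39.95/64.07) = √0.6235 = 0.790.

0.790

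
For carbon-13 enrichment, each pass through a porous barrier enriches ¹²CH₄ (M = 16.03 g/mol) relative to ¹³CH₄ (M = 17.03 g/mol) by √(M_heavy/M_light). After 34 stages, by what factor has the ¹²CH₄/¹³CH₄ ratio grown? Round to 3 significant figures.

2.80

Each stage multiplies the ratio by α = √(17.03/16.03), so after 34 stages the overall factor is α^34 = (17.03/16.03)^(34/2).
= 1.06238^17 = 2.80.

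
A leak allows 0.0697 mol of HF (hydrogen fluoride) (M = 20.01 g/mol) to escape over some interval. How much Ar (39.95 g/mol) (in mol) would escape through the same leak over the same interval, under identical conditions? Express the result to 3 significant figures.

0.0493 mol

Using Graham's law: rate_Ar/rate_HF = √(M_HF/M_Ar) = √(20.01/39.95) = √0.5009 = 0.7077.
So the amount for Ar is 0.0697 × 0.7077 = 0.0493 mol.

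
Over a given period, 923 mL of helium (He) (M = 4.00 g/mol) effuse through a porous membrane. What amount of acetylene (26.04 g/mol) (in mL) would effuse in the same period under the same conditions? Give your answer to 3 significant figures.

362 mL

By Graham's law, rate_C₂H₂/rate_He = √(M_He/M_C₂H₂) = √(4.00/26.04) = √0.1536 = 0.3919.
So the volume for C₂H₂ is 923 × 0.3919 = 362 mL.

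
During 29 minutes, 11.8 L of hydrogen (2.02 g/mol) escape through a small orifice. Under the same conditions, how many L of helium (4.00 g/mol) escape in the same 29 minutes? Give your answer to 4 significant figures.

8.385 L

Since effusion rate ∝ 1/√M, rate_He/rate_H₂ = √(M_H₂/M_He) = √(2.02/4.00) = √0.5050 = 0.7106.
So the volume for He is 11.8 × 0.7106 = 8.385 L.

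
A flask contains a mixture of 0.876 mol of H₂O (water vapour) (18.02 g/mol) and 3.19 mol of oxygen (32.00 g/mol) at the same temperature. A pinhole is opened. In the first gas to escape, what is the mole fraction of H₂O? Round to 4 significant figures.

0.2679

The effusion rate of species i is ∝ p_i/√M_i ∝ n_i/√M_i.
Mole fraction of H₂O in the effusate = (n_H₂O/√M_H₂O) / (n_H₂O/√M_H₂O + n_O₂/√M_O₂)
= (0.876/√18.02) / (0.876/√18.02 + 3.19/√32.00) = 0.2064/(0.2064 + 0.5639) = 0.2679.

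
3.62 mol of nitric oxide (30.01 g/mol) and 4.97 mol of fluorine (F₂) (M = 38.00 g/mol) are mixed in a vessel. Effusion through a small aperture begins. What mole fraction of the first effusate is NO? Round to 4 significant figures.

0.4504

The effusion rate of species i is ∝ p_i/√M_i ∝ n_i/√M_i.
So x_NO in the escaping gas = (n_NO/√M_NO) / Σ(n_i/√M_i)
= (3.62/√30.01) / (3.62/√30.01 + 4.97/√38.00) = 0.6608/(0.6608 + 0.8062) = 0.4504.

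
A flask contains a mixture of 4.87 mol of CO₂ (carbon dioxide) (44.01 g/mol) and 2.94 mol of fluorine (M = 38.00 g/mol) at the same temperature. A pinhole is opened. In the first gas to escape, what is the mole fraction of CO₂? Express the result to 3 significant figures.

Effusion rate of each component ∝ n_i/√M_i (partial pressure × 1/√M).
Mole fraction of CO₂ in the effusate = (n_CO₂/√M_CO₂) / (n_CO₂/√M_CO₂ + n_F₂/√M_F₂)
= (4.87/√44.01) / (4.87/√44.01 + 2.94/√38.00) = 0.7341/(0.7341 + 0.4769) = 0.606.

0.606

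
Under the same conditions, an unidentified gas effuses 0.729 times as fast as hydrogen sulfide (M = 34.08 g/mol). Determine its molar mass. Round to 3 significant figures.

64.1 g/mol

By Graham's law, rate_X/rate_H₂S = √(M_H₂S/M_X).
0.729 = √(34.08/M_X)
M_X = 34.08 / 0.729² = 34.08 / 0.5314 = 64.1 g/mol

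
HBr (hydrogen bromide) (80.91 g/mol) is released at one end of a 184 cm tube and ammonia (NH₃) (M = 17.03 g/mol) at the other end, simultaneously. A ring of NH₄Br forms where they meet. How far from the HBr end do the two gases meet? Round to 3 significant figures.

Distances travelled in equal time are proportional to diffusion rates, so d_HBr/d_NH₃ = √(M_NH₃/M_HBr) = √(17.03/80.91) = 0.4588.
With d_HBr + d_NH₃ = 184 cm, d_NH₃ = 184/(1 + 0.4588) = 126.1 cm.
d_HBr = 184 − 126.1 = 57.9 cm.

57.9 cm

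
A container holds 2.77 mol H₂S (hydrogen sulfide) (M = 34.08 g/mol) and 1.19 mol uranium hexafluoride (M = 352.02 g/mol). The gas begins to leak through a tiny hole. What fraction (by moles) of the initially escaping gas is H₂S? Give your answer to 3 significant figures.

Each component's effusion rate ∝ (its partial pressure)·(1/√M) ∝ n_i/√M_i.
So x_H₂S in the escaping gas = (n_H₂S/√M_H₂S) / Σ(n_i/√M_i)
= (2.77/√34.08) / (2.77/√34.08 + 1.19/√352.02) = 0.4745/(0.4745 + 0.06343) = 0.882.

0.882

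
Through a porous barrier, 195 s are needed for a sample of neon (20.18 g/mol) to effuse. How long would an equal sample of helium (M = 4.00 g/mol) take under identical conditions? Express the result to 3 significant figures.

86.8 s

Using Graham's law: t_He/t_Ne = √(M_He/M_Ne) = √(4.00/20.18) = √0.1982 = 0.4452.
So the time for He is 195 × 0.4452 = 86.8 s.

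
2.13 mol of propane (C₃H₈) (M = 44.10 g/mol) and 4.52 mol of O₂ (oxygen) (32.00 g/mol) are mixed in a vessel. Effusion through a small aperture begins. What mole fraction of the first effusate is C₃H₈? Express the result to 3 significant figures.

The effusion rate of species i is ∝ p_i/√M_i ∝ n_i/√M_i.
x_C₃H₈(eff) = (n_C₃H₈/√M_C₃H₈) / (n_C₃H₈/√M_C₃H₈ + n_O₂/√M_O₂)
= (2.13/√44.10) / (2.13/√44.10 + 4.52/√32.00) = 0.3207/(0.3207 + 0.7990) = 0.286.

0.286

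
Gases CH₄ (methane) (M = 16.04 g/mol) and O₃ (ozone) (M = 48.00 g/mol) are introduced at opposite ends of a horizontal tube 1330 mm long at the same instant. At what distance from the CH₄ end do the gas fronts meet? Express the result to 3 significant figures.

Distances travelled in equal time are proportional to diffusion rates, so d_CH₄/d_O₃ = √(M_O₃/M_CH₄) = √(48.00/16.04) = 1.730.
With d_CH₄ + d_O₃ = 1330 mm, d_O₃ = 1330/(1 + 1.730) = 487.2 mm.
d_CH₄ = 1330 − 487.2 = 843 mm.

843 mm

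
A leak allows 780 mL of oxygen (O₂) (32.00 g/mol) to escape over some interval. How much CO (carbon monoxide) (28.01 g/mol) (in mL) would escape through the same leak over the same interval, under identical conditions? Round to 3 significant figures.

834 mL

Graham's law gives rate_CO/rate_O₂ = √(M_O₂/M_CO) = √(32.00/28.01) = √1.142 = 1.069.
So the volume for CO is 780 × 1.069 = 834 mL.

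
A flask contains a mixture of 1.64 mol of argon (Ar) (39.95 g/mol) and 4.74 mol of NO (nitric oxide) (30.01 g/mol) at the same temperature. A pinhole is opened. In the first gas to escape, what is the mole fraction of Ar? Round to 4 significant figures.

0.2307

Effusion rate of each component ∝ n_i/√M_i (partial pressure × 1/√M).
x_Ar(eff) = (n_Ar/√M_Ar) / (n_Ar/√M_Ar + n_NO/√M_NO)
= (1.64/√39.95) / (1.64/√39.95 + 4.74/√30.01) = 0.2595/(0.2595 + 0.8653) = 0.2307.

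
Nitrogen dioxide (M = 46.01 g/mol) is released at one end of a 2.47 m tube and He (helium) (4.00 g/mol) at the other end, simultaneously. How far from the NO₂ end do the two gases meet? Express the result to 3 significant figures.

0.562 m

The fronts meet when d_NO₂ + d_He = L with d_NO₂/d_He = √(M_He/M_NO₂) (Graham's law). Here √(M_He/M_NO₂) = √(4.00/46.01) = 0.2949.
With d_NO₂ + d_He = 2.47 m, d_He = 2.47/(1 + 0.2949) = 1.908 m.
d_NO₂ = 2.47 − 1.908 = 0.562 m.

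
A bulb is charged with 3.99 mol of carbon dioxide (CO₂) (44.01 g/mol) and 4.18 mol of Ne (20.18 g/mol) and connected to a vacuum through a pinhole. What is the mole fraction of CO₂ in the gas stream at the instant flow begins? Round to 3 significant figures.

Effusion rate of each component ∝ n_i/√M_i (partial pressure × 1/√M).
Mole fraction of CO₂ in the effusate = (n_CO₂/√M_CO₂) / (n_CO₂/√M_CO₂ + n_Ne/√M_Ne)
= (3.99/√44.01) / (3.99/√44.01 + 4.18/√20.18) = 0.6014/(0.6014 + 0.9305) = 0.393.

0.393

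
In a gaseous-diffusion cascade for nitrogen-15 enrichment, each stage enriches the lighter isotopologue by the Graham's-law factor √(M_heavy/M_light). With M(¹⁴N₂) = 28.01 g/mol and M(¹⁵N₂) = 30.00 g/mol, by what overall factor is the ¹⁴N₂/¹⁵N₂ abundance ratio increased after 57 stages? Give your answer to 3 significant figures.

7.07

After 57 stages the ratio has grown by (√(30.00/28.01))^57 = (30.00/28.01)^(57/2).
= 1.07105^(57/2) = 7.07.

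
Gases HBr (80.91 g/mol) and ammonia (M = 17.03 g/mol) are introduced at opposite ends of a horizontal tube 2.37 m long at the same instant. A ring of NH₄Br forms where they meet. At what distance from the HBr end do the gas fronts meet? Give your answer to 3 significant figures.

0.745 m

In equal time, each gas travels a distance ∝ its rate ∝ 1/√M, so d_HBr/d_NH₃ = √(M_NH₃/M_HBr) = √(17.03/80.91) = 0.4588.
With d_HBr + d_NH₃ = 2.37 m, d_NH₃ = 2.37/(1 + 0.4588) = 1.625 m.
d_HBr = 2.37 − 1.625 = 0.745 m.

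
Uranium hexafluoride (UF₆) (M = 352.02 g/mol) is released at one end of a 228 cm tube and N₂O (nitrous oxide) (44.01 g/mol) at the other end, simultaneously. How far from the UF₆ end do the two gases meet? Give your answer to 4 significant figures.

59.56 cm

In equal time, each gas travels a distance ∝ its rate ∝ 1/√M, so d_UF₆/d_N₂O = √(M_N₂O/M_UF₆) = √(44.01/352.02) = 0.3536.
With d_UF₆ + d_N₂O = 228 cm, d_N₂O = 228/(1 + 0.3536) = 168.4 cm.
d_UF₆ = 228 − 168.4 = 59.56 cm.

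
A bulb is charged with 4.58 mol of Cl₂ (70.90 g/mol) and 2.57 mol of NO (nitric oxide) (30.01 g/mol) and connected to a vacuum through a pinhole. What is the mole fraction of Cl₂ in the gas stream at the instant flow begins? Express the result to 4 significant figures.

0.5369

Rate_i ∝ x_i/√M_i (Graham's law weighted by mole fraction), so the effusate composition follows n_i/√M_i.
So x_Cl₂ in the escaping gas = (n_Cl₂/√M_Cl₂) / Σ(n_i/√M_i)
= (4.58/√70.90) / (4.58/√70.90 + 2.57/√30.01) = 0.5439/(0.5439 + 0.4691) = 0.5369.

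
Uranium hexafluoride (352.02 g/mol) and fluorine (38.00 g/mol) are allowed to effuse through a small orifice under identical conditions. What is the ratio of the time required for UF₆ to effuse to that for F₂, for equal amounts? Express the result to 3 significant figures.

3.04

Using Graham's law: t_UF₆/t_F₂ = √(M_UF₆/M_F₂) = √(352.02/38.00) = √9.264 = 3.04.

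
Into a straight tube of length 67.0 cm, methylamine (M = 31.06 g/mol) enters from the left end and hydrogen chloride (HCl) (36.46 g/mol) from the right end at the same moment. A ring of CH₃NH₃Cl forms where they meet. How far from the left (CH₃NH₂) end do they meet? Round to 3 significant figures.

34.8 cm

Graham's law gives d_CH₃NH₂/d_HCl = rate_CH₃NH₂/rate_HCl = √(M_HCl/M_CH₃NH₂) = √(36.46/31.06) = 1.083.
With d_CH₃NH₂ + d_HCl = 67.0 cm, d_HCl = 67.0/(1 + 1.083) = 32.16 cm.
d_CH₃NH₂ = 67.0 − 32.16 = 34.8 cm.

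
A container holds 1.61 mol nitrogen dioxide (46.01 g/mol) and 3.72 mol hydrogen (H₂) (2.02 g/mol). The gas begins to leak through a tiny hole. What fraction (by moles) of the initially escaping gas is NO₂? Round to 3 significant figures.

Effusion rate of each component ∝ n_i/√M_i (partial pressure × 1/√M).
x_NO₂(eff) = (n_NO₂/√M_NO₂) / (n_NO₂/√M_NO₂ + n_H₂/√M_H₂)
= (1.61/√46.01) / (1.61/√46.01 + 3.72/√2.02) = 0.2374/(0.2374 + 2.617) = 0.0831.

0.0831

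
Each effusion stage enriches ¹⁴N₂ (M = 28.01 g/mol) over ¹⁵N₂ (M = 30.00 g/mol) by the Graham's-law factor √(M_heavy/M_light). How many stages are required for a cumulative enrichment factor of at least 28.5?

Per stage α = (30.00/28.01)^(1/2) = 1.07105^0.5, giving ln α = 0.03432.
Need α^N ≥ 28.5 ⇒ N ≥ ln(28.5) / ln α = 3.350 / 0.03432 = 97.61.
Minimum whole number of stages: N = 98.

98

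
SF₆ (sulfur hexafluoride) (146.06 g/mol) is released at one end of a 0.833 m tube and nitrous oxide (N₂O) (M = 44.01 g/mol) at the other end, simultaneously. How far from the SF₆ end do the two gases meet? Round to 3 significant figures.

0.295 m

Graham's law gives d_SF₆/d_N₂O = rate_SF₆/rate_N₂O = √(M_N₂O/M_SF₆) = √(44.01/146.06) = 0.5489.
With d_SF₆ + d_N₂O = 0.833 m, d_N₂O = 0.833/(1 + 0.5489) = 0.5378 m.
d_SF₆ = 0.833 − 0.5378 = 0.295 m.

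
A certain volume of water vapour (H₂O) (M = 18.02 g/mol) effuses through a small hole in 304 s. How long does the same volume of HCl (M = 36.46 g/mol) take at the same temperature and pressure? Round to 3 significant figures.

432 s

Since effusion rate ∝ 1/√M, t_HCl/t_H₂O = √(M_HCl/M_H₂O) = √(36.46/18.02) = √2.023 = 1.422.
So the time for HCl is 304 × 1.422 = 432 s.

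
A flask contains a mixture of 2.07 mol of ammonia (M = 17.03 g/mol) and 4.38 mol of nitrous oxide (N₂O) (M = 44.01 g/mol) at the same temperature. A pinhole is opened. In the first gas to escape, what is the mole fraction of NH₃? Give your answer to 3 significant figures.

Rate_i ∝ x_i/√M_i (Graham's law weighted by mole fraction), so the effusate composition follows n_i/√M_i.
Mole fraction of NH₃ in the effusate = (n_NH₃/√M_NH₃) / (n_NH₃/√M_NH₃ + n_N₂O/√M_N₂O)
= (2.07/√17.03) / (2.07/√17.03 + 4.38/√44.01) = 0.5016/(0.5016 + 0.6602) = 0.432.

0.432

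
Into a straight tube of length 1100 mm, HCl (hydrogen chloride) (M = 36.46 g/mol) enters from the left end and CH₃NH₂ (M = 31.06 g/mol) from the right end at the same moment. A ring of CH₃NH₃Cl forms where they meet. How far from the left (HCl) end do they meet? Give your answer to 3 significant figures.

Distances travelled in equal time are proportional to diffusion rates, so d_HCl/d_CH₃NH₂ = √(M_CH₃NH₂/M_HCl) = √(31.06/36.46) = 0.9230.
With d_HCl + d_CH₃NH₂ = 1100 mm, d_CH₃NH₂ = 1100/(1 + 0.9230) = 572.0 mm.
d_HCl = 1100 − 572.0 = 528 mm.

528 mm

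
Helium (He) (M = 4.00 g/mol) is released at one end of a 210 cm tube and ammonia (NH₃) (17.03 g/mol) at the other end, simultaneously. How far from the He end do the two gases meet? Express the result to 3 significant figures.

141 cm

Distances travelled in equal time are proportional to diffusion rates, so d_He/d_NH₃ = √(M_NH₃/M_He) = √(17.03/4.00) = 2.063.
With d_He + d_NH₃ = 210 cm, d_NH₃ = 210/(1 + 2.063) = 68.55 cm.
d_He = 210 − 68.55 = 141 cm.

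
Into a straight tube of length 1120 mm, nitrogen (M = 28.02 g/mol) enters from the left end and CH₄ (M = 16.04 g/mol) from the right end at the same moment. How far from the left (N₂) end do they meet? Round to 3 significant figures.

In equal time, each gas travels a distance ∝ its rate ∝ 1/√M, so d_N₂/d_CH₄ = √(M_CH₄/M_N₂) = √(16.04/28.02) = 0.7566.
With d_N₂ + d_CH₄ = 1120 mm, d_CH₄ = 1120/(1 + 0.7566) = 637.6 mm.
d_N₂ = 1120 − 637.6 = 482 mm.

482 mm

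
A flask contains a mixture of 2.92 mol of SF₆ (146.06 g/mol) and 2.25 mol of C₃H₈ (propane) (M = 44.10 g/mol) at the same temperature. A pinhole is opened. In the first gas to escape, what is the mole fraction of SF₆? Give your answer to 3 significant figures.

0.416

Each component's effusion rate ∝ (its partial pressure)·(1/√M) ∝ n_i/√M_i.
So x_SF₆ in the escaping gas = (n_SF₆/√M_SF₆) / Σ(n_i/√M_i)
= (2.92/√146.06) / (2.92/√146.06 + 2.25/√44.10) = 0.2416/(0.2416 + 0.3388) = 0.416.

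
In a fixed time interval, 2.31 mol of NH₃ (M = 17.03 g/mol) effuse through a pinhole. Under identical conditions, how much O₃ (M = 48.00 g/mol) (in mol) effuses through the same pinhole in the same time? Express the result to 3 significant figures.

1.38 mol

From Graham's law, rate_O₃/rate_NH₃ = √(M_NH₃/M_O₃) = √(17.03/48.00) = √0.3548 = 0.5956.
So the amount for O₃ is 2.31 × 0.5956 = 1.38 mol.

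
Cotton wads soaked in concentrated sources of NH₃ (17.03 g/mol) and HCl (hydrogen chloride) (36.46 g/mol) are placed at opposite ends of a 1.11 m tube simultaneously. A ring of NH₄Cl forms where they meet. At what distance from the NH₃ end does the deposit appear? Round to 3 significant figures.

0.659 m

In equal time, each gas travels a distance ∝ its rate ∝ 1/√M, so d_NH₃/d_HCl = √(M_HCl/M_NH₃) = √(36.46/17.03) = 1.463.
With d_NH₃ + d_HCl = 1.11 m, d_HCl = 1.11/(1 + 1.463) = 0.4506 m.
d_NH₃ = 1.11 − 0.4506 = 0.659 m.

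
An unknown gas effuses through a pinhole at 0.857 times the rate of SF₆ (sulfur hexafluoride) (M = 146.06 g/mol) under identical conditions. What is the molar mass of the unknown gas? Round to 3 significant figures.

From Graham's law, rate_X/rate_SF₆ = √(M_SF₆/M_X).
0.857 = √(146.06/M_X)
M_X = 146.06 / 0.857² = 146.06 / 0.7344 = 199 g/mol

199 g/mol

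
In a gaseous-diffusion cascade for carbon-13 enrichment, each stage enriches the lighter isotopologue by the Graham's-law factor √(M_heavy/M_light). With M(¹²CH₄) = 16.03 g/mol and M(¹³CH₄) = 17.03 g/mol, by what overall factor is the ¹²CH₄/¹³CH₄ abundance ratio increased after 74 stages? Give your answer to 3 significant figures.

9.38

Overall factor = α^74 with α = √(17.03/16.03), i.e. (17.03/16.03)^(74/2).
= 1.06238^37 = 9.38.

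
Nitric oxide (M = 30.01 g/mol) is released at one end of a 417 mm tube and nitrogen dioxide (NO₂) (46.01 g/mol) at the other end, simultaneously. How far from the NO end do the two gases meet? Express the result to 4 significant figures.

230.7 mm

The fronts meet when d_NO + d_NO₂ = L with d_NO/d_NO₂ = √(M_NO₂/M_NO) (Graham's law). Here √(M_NO₂/M_NO) = √(46.01/30.01) = 1.238.
With d_NO + d_NO₂ = 417 mm, d_NO₂ = 417/(1 + 1.238) = 186.3 mm.
d_NO = 417 − 186.3 = 230.7 mm.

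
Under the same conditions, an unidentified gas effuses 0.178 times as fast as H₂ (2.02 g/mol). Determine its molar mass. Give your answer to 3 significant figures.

63.8 g/mol

From Graham's law, rate_X/rate_H₂ = √(M_H₂/M_X).
0.178 = √(2.02/M_X)
M_X = 2.02 / 0.178² = 2.02 / 0.03168 = 63.8 g/mol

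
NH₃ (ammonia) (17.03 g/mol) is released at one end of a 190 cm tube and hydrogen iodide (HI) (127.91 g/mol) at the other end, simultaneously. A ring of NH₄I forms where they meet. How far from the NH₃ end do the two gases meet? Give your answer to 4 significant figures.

Distances travelled in equal time are proportional to diffusion rates, so d_NH₃/d_HI = √(M_HI/M_NH₃) = √(127.91/17.03) = 2.741.
With d_NH₃ + d_HI = 190 cm, d_HI = 190/(1 + 2.741) = 50.79 cm.
d_NH₃ = 190 − 50.79 = 139.2 cm.

139.2 cm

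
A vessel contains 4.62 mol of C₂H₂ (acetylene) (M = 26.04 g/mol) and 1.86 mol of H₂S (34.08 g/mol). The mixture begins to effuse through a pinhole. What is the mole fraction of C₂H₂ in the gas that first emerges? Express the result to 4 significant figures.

Effusion rate of each component ∝ n_i/√M_i (partial pressure × 1/√M).
So x_C₂H₂ in the escaping gas = (n_C₂H₂/√M_C₂H₂) / Σ(n_i/√M_i)
= (4.62/√26.04) / (4.62/√26.04 + 1.86/√34.08) = 0.9054/(0.9054 + 0.3186) = 0.7397.

0.7397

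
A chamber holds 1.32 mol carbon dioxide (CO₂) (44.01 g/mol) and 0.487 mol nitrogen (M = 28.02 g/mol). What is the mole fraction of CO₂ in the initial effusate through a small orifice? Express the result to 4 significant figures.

0.6838

The effusion rate of species i is ∝ p_i/√M_i ∝ n_i/√M_i.
So x_CO₂ in the escaping gas = (n_CO₂/√M_CO₂) / Σ(n_i/√M_i)
= (1.32/√44.01) / (1.32/√44.01 + 0.487/√28.02) = 0.1990/(0.1990 + 0.09200) = 0.6838.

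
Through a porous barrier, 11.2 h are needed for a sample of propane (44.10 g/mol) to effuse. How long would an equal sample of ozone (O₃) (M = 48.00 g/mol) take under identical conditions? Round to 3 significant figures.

11.7 h

Graham's law gives t_O₃/t_C₃H₈ = √(M_O₃/M_C₃H₈) = √(48.00/44.10) = √1.088 = 1.043.
So the time for O₃ is 11.2 × 1.043 = 11.7 h.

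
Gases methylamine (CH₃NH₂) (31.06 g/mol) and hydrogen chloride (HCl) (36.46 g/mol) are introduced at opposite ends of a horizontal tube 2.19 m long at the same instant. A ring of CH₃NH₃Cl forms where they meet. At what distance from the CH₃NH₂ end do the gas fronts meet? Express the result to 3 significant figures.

1.14 m

The fronts meet when d_CH₃NH₂ + d_HCl = L with d_CH₃NH₂/d_HCl = √(M_HCl/M_CH₃NH₂) (Graham's law). Here √(M_HCl/M_CH₃NH₂) = √(36.46/31.06) = 1.083.
With d_CH₃NH₂ + d_HCl = 2.19 m, d_HCl = 2.19/(1 + 1.083) = 1.051 m.
d_CH₃NH₂ = 2.19 − 1.051 = 1.14 m.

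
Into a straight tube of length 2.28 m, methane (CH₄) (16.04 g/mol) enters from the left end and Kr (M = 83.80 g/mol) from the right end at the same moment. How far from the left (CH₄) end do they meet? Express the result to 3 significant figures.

Graham's law gives d_CH₄/d_Kr = rate_CH₄/rate_Kr = √(M_Kr/M_CH₄) = √(83.80/16.04) = 2.286.
With d_CH₄ + d_Kr = 2.28 m, d_Kr = 2.28/(1 + 2.286) = 0.6939 m.
d_CH₄ = 2.28 − 0.6939 = 1.59 m.

1.59 m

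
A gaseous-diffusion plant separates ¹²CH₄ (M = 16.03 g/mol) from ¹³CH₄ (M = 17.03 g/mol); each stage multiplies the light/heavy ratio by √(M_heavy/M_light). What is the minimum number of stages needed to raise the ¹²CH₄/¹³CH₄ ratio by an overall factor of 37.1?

Per stage α = (17.03/16.03)^(1/2) = 1.06238^0.5, giving ln α = 0.03026.
Need α^N ≥ 37.1 ⇒ N ≥ ln(37.1) / ln α = 3.614 / 0.03026 = 119.43.
Rounding up, N = 120 stages.

120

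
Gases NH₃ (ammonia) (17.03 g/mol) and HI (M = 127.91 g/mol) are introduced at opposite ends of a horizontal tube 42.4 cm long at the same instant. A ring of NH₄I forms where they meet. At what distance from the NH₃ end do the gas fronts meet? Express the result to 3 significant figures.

Distances travelled in equal time are proportional to diffusion rates, so d_NH₃/d_HI = √(M_HI/M_NH₃) = √(127.91/17.03) = 2.741.
With d_NH₃ + d_HI = 42.4 cm, d_HI = 42.4/(1 + 2.741) = 11.34 cm.
d_NH₃ = 42.4 − 11.34 = 31.1 cm.

31.1 cm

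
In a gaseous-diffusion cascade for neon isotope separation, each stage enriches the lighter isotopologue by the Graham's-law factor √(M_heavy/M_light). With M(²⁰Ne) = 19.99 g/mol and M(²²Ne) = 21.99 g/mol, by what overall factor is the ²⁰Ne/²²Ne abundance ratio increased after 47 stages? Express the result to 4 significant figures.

Each stage multiplies the ratio by α = √(21.99/19.99), so after 47 stages the overall factor is α^47 = (21.99/19.99)^(47/2).
= 1.10005^(47/2) = 9.401.

9.401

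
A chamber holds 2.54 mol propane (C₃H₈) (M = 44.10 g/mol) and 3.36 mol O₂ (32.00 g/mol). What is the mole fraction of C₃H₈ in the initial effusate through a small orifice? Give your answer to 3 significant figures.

The effusion rate of species i is ∝ p_i/√M_i ∝ n_i/√M_i.
Mole fraction of C₃H₈ in the effusate = (n_C₃H₈/√M_C₃H₈) / (n_C₃H₈/√M_C₃H₈ + n_O₂/√M_O₂)
= (2.54/√44.10) / (2.54/√44.10 + 3.36/√32.00) = 0.3825/(0.3825 + 0.5940) = 0.392.

0.392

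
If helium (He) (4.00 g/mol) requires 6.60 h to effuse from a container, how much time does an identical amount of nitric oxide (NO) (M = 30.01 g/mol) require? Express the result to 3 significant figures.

18.1 h

Graham's law gives t_NO/t_He = √(M_NO/M_He) = √(30.01/4.00) = √7.503 = 2.739.
So the time for NO is 6.60 × 2.739 = 18.1 h.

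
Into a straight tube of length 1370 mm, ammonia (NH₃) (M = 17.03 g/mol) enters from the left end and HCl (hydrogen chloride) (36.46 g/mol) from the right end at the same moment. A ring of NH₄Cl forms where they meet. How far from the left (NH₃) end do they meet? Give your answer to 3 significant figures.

Graham's law gives d_NH₃/d_HCl = rate_NH₃/rate_HCl = √(M_HCl/M_NH₃) = √(36.46/17.03) = 1.463.
With d_NH₃ + d_HCl = 1370 mm, d_HCl = 1370/(1 + 1.463) = 556.2 mm.
d_NH₃ = 1370 − 556.2 = 814 mm.

814 mm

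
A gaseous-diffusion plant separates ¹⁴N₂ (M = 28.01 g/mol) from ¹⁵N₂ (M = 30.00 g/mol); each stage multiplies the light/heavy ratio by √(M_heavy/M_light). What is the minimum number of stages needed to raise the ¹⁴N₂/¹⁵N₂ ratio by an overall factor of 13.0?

75

Per stage α = (30.00/28.01)^(1/2) = 1.07105^0.5, giving ln α = 0.03432.
Need α^N ≥ 13.0 ⇒ N ≥ ln(13.0) / ln α = 2.565 / 0.03432 = 74.74.
Minimum whole number of stages: N = 75.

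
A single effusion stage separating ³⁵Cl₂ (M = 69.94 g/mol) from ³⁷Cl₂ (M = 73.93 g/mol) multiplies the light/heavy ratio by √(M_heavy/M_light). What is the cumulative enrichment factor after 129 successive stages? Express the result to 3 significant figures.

Overall factor = α^129 with α = √(73.93/69.94), i.e. (73.93/69.94)^(129/2).
= 1.05705^(129/2) = 35.8.

35.8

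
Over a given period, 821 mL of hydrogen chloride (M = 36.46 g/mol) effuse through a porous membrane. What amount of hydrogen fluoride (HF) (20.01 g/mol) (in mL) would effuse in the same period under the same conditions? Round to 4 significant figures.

Using Graham's law: rate_HF/rate_HCl = √(M_HCl/M_HF) = √(36.46/20.01) = √1.822 = 1.350.
So the volume for HF is 821 × 1.350 = 1108 mL.

1108 mL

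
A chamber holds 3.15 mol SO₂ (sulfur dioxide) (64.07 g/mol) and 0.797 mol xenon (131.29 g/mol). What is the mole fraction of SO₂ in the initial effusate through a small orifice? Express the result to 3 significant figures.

Effusion rate of each component ∝ n_i/√M_i (partial pressure × 1/√M).
So x_SO₂ in the escaping gas = (n_SO₂/√M_SO₂) / Σ(n_i/√M_i)
= (3.15/√64.07) / (3.15/√64.07 + 0.797/√131.29) = 0.3935/(0.3935 + 0.06956) = 0.850.

0.850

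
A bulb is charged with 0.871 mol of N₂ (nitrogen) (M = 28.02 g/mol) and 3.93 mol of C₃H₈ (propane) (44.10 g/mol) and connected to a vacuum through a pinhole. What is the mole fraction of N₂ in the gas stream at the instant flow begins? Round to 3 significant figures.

Each component's effusion rate ∝ (its partial pressure)·(1/√M) ∝ n_i/√M_i.
x_N₂(eff) = (n_N₂/√M_N₂) / (n_N₂/√M_N₂ + n_C₃H₈/√M_C₃H₈)
= (0.871/√28.02) / (0.871/√28.02 + 3.93/√44.10) = 0.1645/(0.1645 + 0.5918) = 0.218.

0.218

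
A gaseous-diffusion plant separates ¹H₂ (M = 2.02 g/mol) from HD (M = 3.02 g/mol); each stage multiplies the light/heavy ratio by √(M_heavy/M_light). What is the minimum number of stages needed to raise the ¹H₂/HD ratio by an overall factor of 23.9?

Per stage α = (3.02/2.02)^(1/2) = 1.49505^0.5, giving ln α = 0.2011.
Need α^N ≥ 23.9 ⇒ N ≥ ln(23.9) / ln α = 3.174 / 0.2011 = 15.78.
So at least 16 stages are needed.

16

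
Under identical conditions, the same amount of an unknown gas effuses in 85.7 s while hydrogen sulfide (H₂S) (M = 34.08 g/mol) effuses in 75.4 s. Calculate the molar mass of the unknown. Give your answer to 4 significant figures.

44.03 g/mol

Graham's law gives t_X/t_H₂S = √(M_X/M_H₂S).
85.7/75.4 = 1.137 = √(M_X/34.08)
M_X = 34.08 × 1.137² = 34.08 × 1.292 = 44.03 g/mol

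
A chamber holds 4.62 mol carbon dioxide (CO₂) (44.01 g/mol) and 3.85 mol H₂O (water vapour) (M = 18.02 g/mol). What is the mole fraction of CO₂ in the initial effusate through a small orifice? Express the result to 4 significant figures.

0.4343

Rate_i ∝ x_i/√M_i (Graham's law weighted by mole fraction), so the effusate composition follows n_i/√M_i.
x_CO₂(eff) = (n_CO₂/√M_CO₂) / (n_CO₂/√M_CO₂ + n_H₂O/√M_H₂O)
= (4.62/√44.01) / (4.62/√44.01 + 3.85/√18.02) = 0.6964/(0.6964 + 0.9069) = 0.4343.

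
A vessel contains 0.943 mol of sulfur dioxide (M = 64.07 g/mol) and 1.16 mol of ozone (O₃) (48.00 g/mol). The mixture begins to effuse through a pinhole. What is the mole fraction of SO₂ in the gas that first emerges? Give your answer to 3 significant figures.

0.413

Rate_i ∝ x_i/√M_i (Graham's law weighted by mole fraction), so the effusate composition follows n_i/√M_i.
So x_SO₂ in the escaping gas = (n_SO₂/√M_SO₂) / Σ(n_i/√M_i)
= (0.943/√64.07) / (0.943/√64.07 + 1.16/√48.00) = 0.1178/(0.1178 + 0.1674) = 0.413.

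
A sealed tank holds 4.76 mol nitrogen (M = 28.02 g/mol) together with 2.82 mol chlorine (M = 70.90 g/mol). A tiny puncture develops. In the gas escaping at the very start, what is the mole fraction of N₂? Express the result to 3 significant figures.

0.729

The effusion rate of species i is ∝ p_i/√M_i ∝ n_i/√M_i.
So x_N₂ in the escaping gas = (n_N₂/√M_N₂) / Σ(n_i/√M_i)
= (4.76/√28.02) / (4.76/√28.02 + 2.82/√70.90) = 0.8992/(0.8992 + 0.3349) = 0.729.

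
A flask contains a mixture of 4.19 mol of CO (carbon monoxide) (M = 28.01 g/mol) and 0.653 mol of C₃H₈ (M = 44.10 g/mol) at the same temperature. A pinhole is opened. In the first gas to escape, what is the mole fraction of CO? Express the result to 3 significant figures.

0.890

Each component's effusion rate ∝ (its partial pressure)·(1/√M) ∝ n_i/√M_i.
x_CO(eff) = (n_CO/√M_CO) / (n_CO/√M_CO + n_C₃H₈/√M_C₃H₈)
= (4.19/√28.01) / (4.19/√28.01 + 0.653/√44.10) = 0.7917/(0.7917 + 0.09833) = 0.890.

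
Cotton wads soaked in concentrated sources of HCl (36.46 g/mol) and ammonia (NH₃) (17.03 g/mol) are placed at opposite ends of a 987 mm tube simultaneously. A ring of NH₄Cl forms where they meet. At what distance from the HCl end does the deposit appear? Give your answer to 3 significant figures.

In equal time, each gas travels a distance ∝ its rate ∝ 1/√M, so d_HCl/d_NH₃ = √(M_NH₃/M_HCl) = √(17.03/36.46) = 0.6834.
With d_HCl + d_NH₃ = 987 mm, d_NH₃ = 987/(1 + 0.6834) = 586.3 mm.
d_HCl = 987 − 586.3 = 401 mm.

401 mm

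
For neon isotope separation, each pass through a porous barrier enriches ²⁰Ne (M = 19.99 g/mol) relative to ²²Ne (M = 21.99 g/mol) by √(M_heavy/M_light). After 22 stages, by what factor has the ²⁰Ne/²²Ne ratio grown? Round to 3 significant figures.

2.85

Overall factor = α^22 with α = √(21.99/19.99), i.e. (21.99/19.99)^(22/2).
= 1.10005^11 = 2.85.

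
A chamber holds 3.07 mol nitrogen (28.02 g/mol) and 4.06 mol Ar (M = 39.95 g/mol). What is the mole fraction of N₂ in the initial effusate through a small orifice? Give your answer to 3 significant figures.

0.474

Rate_i ∝ x_i/√M_i (Graham's law weighted by mole fraction), so the effusate composition follows n_i/√M_i.
x_N₂(eff) = (n_N₂/√M_N₂) / (n_N₂/√M_N₂ + n_Ar/√M_Ar)
= (3.07/√28.02) / (3.07/√28.02 + 4.06/√39.95) = 0.5800/(0.5800 + 0.6423) = 0.474.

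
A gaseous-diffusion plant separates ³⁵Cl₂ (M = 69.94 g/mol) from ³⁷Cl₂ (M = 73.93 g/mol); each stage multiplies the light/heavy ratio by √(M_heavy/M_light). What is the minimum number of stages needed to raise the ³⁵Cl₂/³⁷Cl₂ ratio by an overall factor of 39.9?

133

Single-stage factor α = √(73.93/69.94), so ln α = ½ ln(1.05705) = 0.02774.
Need α^N ≥ 39.9 ⇒ N ≥ ln(39.9) / ln α = 3.686 / 0.02774 = 132.89.
Rounding up, N = 133 stages.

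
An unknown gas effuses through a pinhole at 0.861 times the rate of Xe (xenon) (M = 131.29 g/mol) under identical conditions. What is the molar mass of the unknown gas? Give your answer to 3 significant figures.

Since effusion rate ∝ 1/√M, rate_X/rate_Xe = √(M_Xe/M_X).
0.861 = √(131.29/M_X)
M_X = 131.29 / 0.861² = 131.29 / 0.7413 = 177 g/mol

177 g/mol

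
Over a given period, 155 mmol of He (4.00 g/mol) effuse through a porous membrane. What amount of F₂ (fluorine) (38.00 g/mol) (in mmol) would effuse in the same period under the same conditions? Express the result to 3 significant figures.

50.3 mmol

Since effusion rate ∝ 1/√M, rate_F₂/rate_He = √(M_He/M_F₂) = √(4.00/38.00) = √0.1053 = 0.3244.
So the amount for F₂ is 155 × 0.3244 = 50.3 mmol.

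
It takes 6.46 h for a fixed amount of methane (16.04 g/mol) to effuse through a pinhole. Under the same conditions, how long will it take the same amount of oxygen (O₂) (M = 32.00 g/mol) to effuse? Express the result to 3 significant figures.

Using Graham's law: t_O₂/t_CH₄ = √(M_O₂/M_CH₄) = √(32.00/16.04) = √1.995 = 1.412.
So the time for O₂ is 6.46 × 1.412 = 9.12 h.

9.12 h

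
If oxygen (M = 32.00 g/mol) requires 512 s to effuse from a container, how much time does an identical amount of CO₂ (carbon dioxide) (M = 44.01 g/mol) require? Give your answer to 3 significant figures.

600 s

Using Graham's law: t_CO₂/t_O₂ = √(M_CO₂/M_O₂) = √(44.01/32.00) = √1.375 = 1.173.
So the time for CO₂ is 512 × 1.173 = 600 s.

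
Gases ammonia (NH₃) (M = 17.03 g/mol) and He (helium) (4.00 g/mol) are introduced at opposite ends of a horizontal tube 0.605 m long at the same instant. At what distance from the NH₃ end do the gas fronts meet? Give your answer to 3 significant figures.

0.197 m

Graham's law gives d_NH₃/d_He = rate_NH₃/rate_He = √(M_He/M_NH₃) = √(4.00/17.03) = 0.4846.
With d_NH₃ + d_He = 0.605 m, d_He = 0.605/(1 + 0.4846) = 0.4075 m.
d_NH₃ = 0.605 − 0.4075 = 0.197 m.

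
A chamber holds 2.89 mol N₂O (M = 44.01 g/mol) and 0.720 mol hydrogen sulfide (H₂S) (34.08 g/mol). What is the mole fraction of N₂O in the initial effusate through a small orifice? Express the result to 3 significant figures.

The effusion rate of species i is ∝ p_i/√M_i ∝ n_i/√M_i.
Mole fraction of N₂O in the effusate = (n_N₂O/√M_N₂O) / (n_N₂O/√M_N₂O + n_H₂S/√M_H₂S)
= (2.89/√44.01) / (2.89/√44.01 + 0.720/√34.08) = 0.4356/(0.4356 + 0.1233) = 0.779.

0.779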